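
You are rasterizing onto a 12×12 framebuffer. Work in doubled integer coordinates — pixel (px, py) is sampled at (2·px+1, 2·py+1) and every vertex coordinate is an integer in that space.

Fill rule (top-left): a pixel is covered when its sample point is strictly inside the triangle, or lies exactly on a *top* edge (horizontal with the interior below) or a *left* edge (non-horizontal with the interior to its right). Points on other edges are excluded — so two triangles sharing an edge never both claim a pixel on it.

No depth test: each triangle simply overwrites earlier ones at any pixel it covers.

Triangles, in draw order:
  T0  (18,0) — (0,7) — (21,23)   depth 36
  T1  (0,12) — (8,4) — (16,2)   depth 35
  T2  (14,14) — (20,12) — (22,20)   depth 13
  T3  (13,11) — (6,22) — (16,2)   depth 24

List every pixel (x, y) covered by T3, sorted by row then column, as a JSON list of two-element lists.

T0:
  2·area = 435  (B↔C swapped to make it positive)
  edge (18, 0)→(21, 23): d=(3,23) right/bottom  bias=-1
  edge (21, 23)→(0, 7): d=(-21,-16) top-left  bias=+0
  edge (0, 7)→(18, 0): d=(18,-7) top-left  bias=+0
    (8,0)@(17, 1): e=[26,398,11] → #
    (9,0)@(19, 1): e=[-20,430,25] → ·
    (5,1)@(11, 3): e=[170,260,5] → #
    (6,1)@(13, 3): e=[124,292,19] → #
    (7,1)@(15, 3): e=[78,324,33] → #
    (9,1)@(19, 3): e=[-14,388,61] → ·
    (3,2)@(7, 5): e=[268,154,13] → #
    (4,2)@(9, 5): e=[222,186,27] → #
    (9,2)@(19, 5): e=[-8,346,97] → ·
    (0,3)@(1, 7): e=[412,16,7] → #
    (1,3)@(3, 7): e=[366,48,21] → #
    (2,3)@(5, 7): e=[320,80,35] → #
    (10,11)@(21, 23): e=[0,0,435] → ·  [on edge]
  covered (53 px):
    · · · · · · · · # · · ·
    · · · · · # # # # · · ·
    · · · # # # # # # · · ·
    # # # # # # # # # · · ·
    · # # # # # # # # # · ·
    · · · # # # # # # # · ·
    · · · · # # # # # # · ·
    · · · · · # # # # # · ·
    · · · · · · · # # # · ·
    · · · · · · · · # # · ·
    · · · · · · · · · # · ·
    · · · · · · · · · · · ·
T1:
  2·area = 48
  edge (0, 12)→(8, 4): d=(8,-8) top-left  bias=+0
  edge (8, 4)→(16, 2): d=(8,-2) top-left  bias=+0
  edge (16, 2)→(0, 12): d=(-16,10) right/bottom  bias=-1
    (5,0)@(11, 1): e=[0,-18,66] → ·  [on edge]
    (4,1)@(9, 3): e=[0,-6,54] → ·  [on edge]
    (6,1)@(13, 3): e=[32,2,14] → #
    (7,1)@(15, 3): e=[48,6,-6] → ·
    (3,2)@(7, 5): e=[0,6,42] → #  [on edge]
    (4,2)@(9, 5): e=[16,10,22] → #
    (5,2)@(11, 5): e=[32,14,2] → #
    (6,2)@(13, 5): e=[48,18,-18] → ·
    (2,3)@(5, 7): e=[0,18,30] → #  [on edge]
    (4,3)@(9, 7): e=[32,26,-10] → ·
    (5,3)@(11, 7): e=[48,30,-30] → ·
    (1,4)@(3, 9): e=[0,30,18] → #  [on edge]
    (0,5)@(1, 11): e=[0,42,6] → #  [on edge]
  covered (8 px):
    · · · · · · · · · · · ·
    · · · · · · # · · · · ·
    · · · # # # · · · · · ·
    · · # # · · · · · · · ·
    · # · · · · · · · · · ·
    # · · · · · · · · · · ·
    · · · · · · · · · · · ·
    · · · · · · · · · · · ·
    · · · · · · · · · · · ·
    · · · · · · · · · · · ·
    · · · · · · · · · · · ·
    · · · · · · · · · · · ·
T2:
  2·area = 52
  edge (14, 14)→(20, 12): d=(6,-2) top-left  bias=+0
  edge (20, 12)→(22, 20): d=(2,8) right/bottom  bias=-1
  edge (22, 20)→(14, 14): d=(-8,-6) top-left  bias=+0
    (11,5)@(23, 11): e=[0,-26,78] → ·  [on edge]
    (8,6)@(17, 13): e=[0,26,26] → #  [on edge]
    (9,6)@(19, 13): e=[4,10,38] → #
    (10,6)@(21, 13): e=[8,-6,50] → ·
    (5,7)@(11, 15): e=[0,78,-26] → ·  [on edge]
    (8,7)@(17, 15): e=[12,30,10] → #
    (10,7)@(21, 15): e=[20,-2,34] → ·
    (2,8)@(5, 17): e=[0,130,-78] → ·  [on edge]
    (8,8)@(17, 17): e=[24,34,-6] → ·
    (9,8)@(19, 17): e=[28,18,6] → #
    (10,8)@(21, 17): e=[32,2,18] → #
    (11,8)@(23, 17): e=[36,-14,30] → ·
  covered (7 px):
    · · · · · · · · · · · ·
    · · · · · · · · · · · ·
    · · · · · · · · · · · ·
    · · · · · · · · · · · ·
    · · · · · · · · · · · ·
    · · · · · · · · · · · ·
    · · · · · · · · # # · ·
    · · · · · · · · # # · ·
    · · · · · · · · · # # ·
    · · · · · · · · · · # ·
    · · · · · · · · · · · ·
    · · · · · · · · · · · ·
T3:
  2·area = 30
  edge (13, 11)→(6, 22): d=(-7,11) right/bottom  bias=-1
  edge (6, 22)→(16, 2): d=(10,-20) top-left  bias=+0
  edge (16, 2)→(13, 11): d=(-3,9) right/bottom  bias=-1
    (7,2)@(15, 5): e=[20,10,0] → ·  [on edge]
    (6,4)@(13, 9): e=[14,10,6] → #
    (7,4)@(15, 9): e=[-8,50,-12] → ·
    (6,5)@(13, 11): e=[0,30,0] → ·  [on edge]
    (5,6)@(11, 13): e=[8,10,12] → #
    (6,6)@(13, 13): e=[-14,50,-6] → ·
    (5,7)@(11, 15): e=[-6,30,6] → ·
    (4,8)@(9, 17): e=[2,10,18] → #
    (5,8)@(11, 17): e=[-20,50,0] → ·  [on edge]
    (4,9)@(9, 19): e=[-12,30,12] → ·
    (4,11)@(9, 23): e=[-40,70,0] → ·  [on edge]
  covered (3 px):
    · · · · · · · · · · · ·
    · · · · · · · · · · · ·
    · · · · · · · · · · · ·
    · · · · · · · · · · · ·
    · · · · · · # · · · · ·
    · · · · · · · · · · · ·
    · · · · · # · · · · · ·
    · · · · · · · · · · · ·
    · · · · # · · · · · · ·
    · · · · · · · · · · · ·
    · · · · · · · · · · · ·
    · · · · · · · · · · · ·

Answer: [[6,4],[5,6],[4,8]]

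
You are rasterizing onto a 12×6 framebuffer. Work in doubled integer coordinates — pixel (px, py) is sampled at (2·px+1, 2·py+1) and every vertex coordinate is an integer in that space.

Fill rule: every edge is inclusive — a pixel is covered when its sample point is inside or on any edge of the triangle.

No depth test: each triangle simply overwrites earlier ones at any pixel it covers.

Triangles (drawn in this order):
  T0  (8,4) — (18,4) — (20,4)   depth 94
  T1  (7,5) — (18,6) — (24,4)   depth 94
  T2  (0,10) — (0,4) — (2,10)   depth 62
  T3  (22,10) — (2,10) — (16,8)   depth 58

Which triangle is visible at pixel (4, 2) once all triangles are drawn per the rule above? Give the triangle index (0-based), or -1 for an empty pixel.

T0:
  degenerate (2·area = 0) — covers nothing
T1:
  2·area = 28  (B↔C swapped to make it positive)
  edge (7, 5)→(24, 4): d=(17,-1) inclusive
  edge (24, 4)→(18, 6): d=(-6,2) inclusive
  edge (18, 6)→(7, 5): d=(-11,-1) inclusive
    (3,2)@(7, 5): e=[0,28,0] → #  [on edge]
    (4,2)@(9, 5): e=[2,24,2] → #
    (5,2)@(11, 5): e=[4,20,4] → #
    (6,2)@(13, 5): e=[6,16,6] → #
    (7,2)@(15, 5): e=[8,12,8] → #
    (8,2)@(17, 5): e=[10,8,10] → #
    (9,2)@(19, 5): e=[12,4,12] → #
    (10,2)@(21, 5): e=[14,0,14] → #  [on edge]
    (11,2)@(23, 5): e=[16,-4,16] → ·
    (3,3)@(7, 7): e=[34,16,-22] → ·
    (4,3)@(9, 7): e=[36,12,-20] → ·
    (5,3)@(11, 7): e=[38,8,-18] → ·
    (7,3)@(15, 7): e=[42,0,-14] → ·  [on edge]
    (4,4)@(9, 9): e=[70,0,-42] → ·  [on edge]
    (1,5)@(3, 11): e=[98,0,-70] → ·  [on edge]
  covered (8 px):
    · · · · · · · · · · · ·
    · · · · · · · · · · · ·
    · · · # # # # # # # # ·
    · · · · · · · · · · · ·
    · · · · · · · · · · · ·
    · · · · · · · · · · · ·
T2:
  2·area = 12
  edge (0, 10)→(0, 4): d=(0,-6) inclusive
  edge (0, 4)→(2, 10): d=(2,6) inclusive
  edge (2, 10)→(0, 10): d=(-2,0) inclusive
    (0,3)@(1, 7): e=[6,0,6] → #  [on edge]
    (1,3)@(3, 7): e=[18,-12,6] → ·
    (0,4)@(1, 9): e=[6,4,2] → #
    (1,4)@(3, 9): e=[18,-8,2] → ·
    (0,5)@(1, 11): e=[6,8,-2] → ·
  covered (2 px):
    · · · · · · · · · · · ·
    · · · · · · · · · · · ·
    · · · · · · · · · · · ·
    # · · · · · · · · · · ·
    # · · · · · · · · · · ·
    · · · · · · · · · · · ·
T3:
  2·area = 40
  edge (22, 10)→(2, 10): d=(-20,0) inclusive
  edge (2, 10)→(16, 8): d=(14,-2) inclusive
  edge (16, 8)→(22, 10): d=(6,2) inclusive
    (0,1)@(1, 3): e=[140,-100,0] → ·  [on edge]
    (3,2)@(7, 5): e=[100,-60,0] → ·  [on edge]
    (6,3)@(13, 7): e=[60,-20,0] → ·  [on edge]
    (11,3)@(23, 7): e=[60,0,-20] → ·  [on edge]
    (4,4)@(9, 9): e=[20,0,20] → #  [on edge]
    (5,4)@(11, 9): e=[20,4,16] → #
    (6,4)@(13, 9): e=[20,8,12] → #
    (7,4)@(15, 9): e=[20,12,8] → #
    (8,4)@(17, 9): e=[20,16,4] → #
    (9,4)@(19, 9): e=[20,20,0] → #  [on edge]
    (10,4)@(21, 9): e=[20,24,-4] → ·
    (4,5)@(9, 11): e=[-20,28,32] → ·
  covered (6 px):
    · · · · · · · · · · · ·
    · · · · · · · · · · · ·
    · · · · · · · · · · · ·
    · · · · · · · · · · · ·
    · · · · # # # # # # · ·
    · · · · · · · · · · · ·

Z-buffer (winner per pixel, '.' = empty):
  . . . . . . . . . . . .
  . . . . . . . . . . . .
  . . . 1 1 1 1 1 1 1 1 .
  2 . . . . . . . . . . .
  2 . . . 3 3 3 3 3 3 . .
  . . . . . . . . . . . .

Final: 1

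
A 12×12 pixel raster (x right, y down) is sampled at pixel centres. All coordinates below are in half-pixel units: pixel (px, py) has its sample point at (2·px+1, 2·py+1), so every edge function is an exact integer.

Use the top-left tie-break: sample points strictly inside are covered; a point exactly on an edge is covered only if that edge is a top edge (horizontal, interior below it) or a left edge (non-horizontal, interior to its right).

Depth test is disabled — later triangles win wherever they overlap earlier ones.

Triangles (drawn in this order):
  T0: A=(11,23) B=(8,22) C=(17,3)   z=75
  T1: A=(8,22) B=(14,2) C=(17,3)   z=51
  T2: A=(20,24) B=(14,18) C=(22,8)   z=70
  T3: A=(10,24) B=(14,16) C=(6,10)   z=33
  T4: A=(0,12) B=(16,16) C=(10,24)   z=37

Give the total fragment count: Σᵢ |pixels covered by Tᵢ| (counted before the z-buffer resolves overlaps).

T0:
  2·area = 66
  edge (11, 23)→(8, 22): d=(-3,-1) top-left  bias=+0
  edge (8, 22)→(17, 3): d=(9,-19) top-left  bias=+0
  edge (17, 3)→(11, 23): d=(-6,20) right/bottom  bias=-1
    (8,1)@(17, 3): e=[66,0,0] → ·  [on edge]
    (7,4)@(15, 9): e=[46,16,4] → █
    (8,4)@(17, 9): e=[48,54,-36] → ·
    (7,5)@(15, 11): e=[40,34,-8] → ·
    (6,6)@(13, 13): e=[32,14,20] → █
    (7,6)@(15, 13): e=[34,52,-20] → ·
    (6,7)@(13, 15): e=[26,32,8] → █
    (7,7)@(15, 15): e=[28,70,-32] → ·
    (5,8)@(11, 17): e=[18,12,36] → █
    (6,8)@(13, 17): e=[20,50,-4] → ·
    (5,9)@(11, 19): e=[12,30,24] → █
    (6,9)@(13, 19): e=[14,68,-16] → ·
    (2,10)@(5, 21): e=[0,-66,132] → ·  [on edge]
    (5,11)@(11, 23): e=[0,66,0] → ·  [on edge]
  covered (7 px):
    · · · · · · · · · · · ·
    · · · · · · · · · · · ·
    · · · · · · · · · · · ·
    · · · · · · · · · · · ·
    · · · · · · · █ · · · ·
    · · · · · · · · · · · ·
    · · · · · · █ · · · · ·
    · · · · · · █ · · · · ·
    · · · · · █ · · · · · ·
    · · · · · █ · · · · · ·
    · · · · █ █ · · · · · ·
    · · · · · · · · · · · ·
T1:
  2·area = 66
  edge (8, 22)→(14, 2): d=(6,-20) top-left  bias=+0
  edge (14, 2)→(17, 3): d=(3,1) right/bottom  bias=-1
  edge (17, 3)→(8, 22): d=(-9,19) right/bottom  bias=-1
    (5,0)@(11, 1): e=[-66,0,132] → ·  [on edge]
    (7,1)@(15, 3): e=[26,2,38] → █
    (8,1)@(17, 3): e=[66,0,0] → ·  [on edge]
    (7,2)@(15, 5): e=[38,8,20] → █
    (8,2)@(17, 5): e=[78,6,-18] → ·
    (11,2)@(23, 5): e=[198,0,-132] → ·  [on edge]
    (6,3)@(13, 7): e=[10,16,40] → █
    (8,3)@(17, 7): e=[90,12,-36] → ·
    (6,4)@(13, 9): e=[22,22,22] → █
    (7,4)@(15, 9): e=[62,20,-16] → ·
    (6,5)@(13, 11): e=[34,28,4] → █
    (7,5)@(15, 11): e=[74,26,-34] → ·
  covered (9 px):
    · · · · · · · · · · · ·
    · · · · · · · █ · · · ·
    · · · · · · · █ · · · ·
    · · · · · · █ █ · · · ·
    · · · · · · █ · · · · ·
    · · · · · · █ · · · · ·
    · · · · · █ · · · · · ·
    · · · · · █ · · · · · ·
    · · · · · · · · · · · ·
    · · · · █ · · · · · · ·
    · · · · · · · · · · · ·
    · · · · · · · · · · · ·
T2:
  2·area = 108
  edge (20, 24)→(14, 18): d=(-6,-6) top-left  bias=+0
  edge (14, 18)→(22, 8): d=(8,-10) top-left  bias=+0
  edge (22, 8)→(20, 24): d=(-2,16) right/bottom  bias=-1
    (0,2)@(1, 5): e=[0,-234,342] → ·  [on edge]
    (1,3)@(3, 7): e=[0,-198,306] → ·  [on edge]
    (2,4)@(5, 9): e=[0,-162,270] → ·  [on edge]
    (3,5)@(7, 11): e=[0,-126,234] → ·  [on edge]
    (10,5)@(21, 11): e=[84,14,10] → █
    (11,5)@(23, 11): e=[96,34,-22] → ·
    (4,6)@(9, 13): e=[0,-90,198] → ·  [on edge]
    (9,6)@(19, 13): e=[60,10,38] → █
    (11,6)@(23, 13): e=[84,50,-26] → ·
    (5,7)@(11, 15): e=[0,-54,162] → ·  [on edge]
    (8,7)@(17, 15): e=[36,6,66] → █
    (11,7)@(23, 15): e=[72,66,-30] → ·
    (6,8)@(13, 17): e=[0,-18,126] → ·  [on edge]
    (7,9)@(15, 19): e=[0,18,90] → █  [on edge]
    (8,10)@(17, 21): e=[0,54,54] → █  [on edge]
    (9,11)@(19, 23): e=[0,90,18] → █  [on edge]
  covered (15 px):
    · · · · · · · · · · · ·
    · · · · · · · · · · · ·
    · · · · · · · · · · · ·
    · · · · · · · · · · · ·
    · · · · · · · · · · · ·
    · · · · · · · · · · █ ·
    · · · · · · · · · █ █ ·
    · · · · · · · · █ █ █ ·
    · · · · · · · █ █ █ · ·
    · · · · · · · █ █ █ · ·
    · · · · · · · · █ █ · ·
    · · · · · · · · · █ · ·
T3:
  2·area = 88  (B↔C swapped to make it positive)
  edge (10, 24)→(6, 10): d=(-4,-14) top-left  bias=+0
  edge (6, 10)→(14, 16): d=(8,6) right/bottom  bias=-1
  edge (14, 16)→(10, 24): d=(-4,8) right/bottom  bias=-1
    (3,5)@(7, 11): e=[10,2,76] → █
    (4,5)@(9, 11): e=[38,-10,60] → ·
    (3,6)@(7, 13): e=[2,18,68] → █
    (4,6)@(9, 13): e=[30,6,52] → █
    (5,6)@(11, 13): e=[58,-6,36] → ·
    (3,7)@(7, 15): e=[-6,34,60] → ·
    (4,7)@(9, 15): e=[22,22,44] → █
    (5,7)@(11, 15): e=[50,10,28] → █
    (6,7)@(13, 15): e=[78,-2,12] → ·
    (4,8)@(9, 17): e=[14,38,36] → █
    (6,8)@(13, 17): e=[70,14,4] → █
    (7,8)@(15, 17): e=[98,2,-12] → ·
  covered (11 px):
    · · · · · · · · · · · ·
    · · · · · · · · · · · ·
    · · · · · · · · · · · ·
    · · · · · · · · · · · ·
    · · · · · · · · · · · ·
    · · · █ · · · · · · · ·
    · · · █ █ · · · · · · ·
    · · · · █ █ · · · · · ·
    · · · · █ █ █ · · · · ·
    · · · · █ █ · · · · · ·
    · · · · · █ · · · · · ·
    · · · · · · · · · · · ·
T4:
  2·area = 152
  edge (0, 12)→(16, 16): d=(16,4) right/bottom  bias=-1
  edge (16, 16)→(10, 24): d=(-6,8) right/bottom  bias=-1
  edge (10, 24)→(0, 12): d=(-10,-12) top-left  bias=+0
    (0,6)@(1, 13): e=[12,138,2] → █
    (1,6)@(3, 13): e=[4,122,26] → █
    (2,6)@(5, 13): e=[-4,106,50] → ·
    (0,7)@(1, 15): e=[44,126,-18] → ·
    (1,7)@(3, 15): e=[36,110,6] → █
    (2,7)@(5, 15): e=[28,94,30] → █
    (3,7)@(7, 15): e=[20,78,54] → █
    (4,7)@(9, 15): e=[12,62,78] → █
    (5,7)@(11, 15): e=[4,46,102] → █
    (6,7)@(13, 15): e=[-4,30,126] → ·
    (1,8)@(3, 17): e=[68,98,-14] → ·
    (2,8)@(5, 17): e=[60,82,10] → █
  covered (19 px):
    · · · · · · · · · · · ·
    · · · · · · · · · · · ·
    · · · · · · · · · · · ·
    · · · · · · · · · · · ·
    · · · · · · · · · · · ·
    · · · · · · · · · · · ·
    █ █ · · · · · · · · · ·
    · █ █ █ █ █ · · · · · ·
    · · █ █ █ █ █ █ · · · ·
    · · · █ █ █ █ · · · · ·
    · · · · █ █ · · · · · ·
    · · · · · · · · · · · ·

Final: 61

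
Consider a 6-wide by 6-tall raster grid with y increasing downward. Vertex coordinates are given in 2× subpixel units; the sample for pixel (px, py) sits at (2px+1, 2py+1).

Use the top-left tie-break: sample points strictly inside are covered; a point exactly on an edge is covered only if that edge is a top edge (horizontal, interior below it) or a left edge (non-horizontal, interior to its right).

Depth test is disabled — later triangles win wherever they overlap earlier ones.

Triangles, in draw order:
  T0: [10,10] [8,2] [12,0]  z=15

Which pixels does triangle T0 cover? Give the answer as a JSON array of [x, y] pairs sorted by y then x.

T0:
  2·area = 36
  edge (10, 10)→(8, 2): d=(-2,-8) top-left  bias=+0
  edge (8, 2)→(12, 0): d=(4,-2) top-left  bias=+0
  edge (12, 0)→(10, 10): d=(-2,10) right/bottom  bias=-1
    (5,0)@(11, 1): e=[26,2,8] → X
    (4,1)@(9, 3): e=[6,6,24] → X
    (4,2)@(9, 5): e=[2,14,20] → X
    (5,2)@(11, 5): e=[18,18,0] → .  [on edge]
    (4,3)@(9, 7): e=[-2,22,16] → .
  covered (4 px):
    . . . . . X
    . . . . X X
    . . . . X .
    . . . . . .
    . . . . . .
    . . . . . .

Final: [[5,0],[4,1],[5,1],[4,2]]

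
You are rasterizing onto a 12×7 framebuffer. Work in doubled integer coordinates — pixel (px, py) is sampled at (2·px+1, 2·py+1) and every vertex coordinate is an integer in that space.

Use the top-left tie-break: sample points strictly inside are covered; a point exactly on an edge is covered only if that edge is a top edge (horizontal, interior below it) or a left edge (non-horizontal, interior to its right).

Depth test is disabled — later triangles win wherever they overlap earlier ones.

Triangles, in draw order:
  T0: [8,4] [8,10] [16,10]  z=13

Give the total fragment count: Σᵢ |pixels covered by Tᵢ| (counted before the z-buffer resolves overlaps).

T0:
  2·area = 48  (B↔C swapped to make it positive)
  edge (8, 4)→(16, 10): d=(8,6) right/bottom  bias=-1
  edge (16, 10)→(8, 10): d=(-8,0) right/bottom  bias=-1
  edge (8, 10)→(8, 4): d=(0,-6) top-left  bias=+0
    (4,2)@(9, 5): e=[2,40,6] → █
    (5,2)@(11, 5): e=[-10,40,18] → ·
    (4,3)@(9, 7): e=[18,24,6] → █
    (5,3)@(11, 7): e=[6,24,18] → █
    (6,3)@(13, 7): e=[-6,24,30] → ·
    (4,4)@(9, 9): e=[34,8,6] → █
    (6,4)@(13, 9): e=[10,8,30] → █
    (7,4)@(15, 9): e=[-2,8,42] → ·
    (4,5)@(9, 11): e=[50,-8,6] → ·
    (5,5)@(11, 11): e=[38,-8,18] → ·
    (6,5)@(13, 11): e=[26,-8,30] → ·
  covered (6 px):
    · · · · · · · · · · · ·
    · · · · · · · · · · · ·
    · · · · █ · · · · · · ·
    · · · · █ █ · · · · · ·
    · · · · █ █ █ · · · · ·
    · · · · · · · · · · · ·
    · · · · · · · · · · · ·

Result: 6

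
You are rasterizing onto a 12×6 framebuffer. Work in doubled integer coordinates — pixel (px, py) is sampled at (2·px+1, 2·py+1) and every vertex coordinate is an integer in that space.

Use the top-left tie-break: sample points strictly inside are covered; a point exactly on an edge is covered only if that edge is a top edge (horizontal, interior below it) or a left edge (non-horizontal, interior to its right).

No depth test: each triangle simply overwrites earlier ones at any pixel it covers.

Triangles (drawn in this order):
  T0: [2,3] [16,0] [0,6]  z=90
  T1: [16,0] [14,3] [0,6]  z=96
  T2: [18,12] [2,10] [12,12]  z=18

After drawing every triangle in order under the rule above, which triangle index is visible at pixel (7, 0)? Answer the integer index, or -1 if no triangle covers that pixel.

T0:
  2·area = 36
  edge (2, 3)→(16, 0): d=(14,-3) top-left  bias=+0
  edge (16, 0)→(0, 6): d=(-16,6) right/bottom  bias=-1
  edge (0, 6)→(2, 3): d=(2,-3) top-left  bias=+0
    (6,0)@(13, 1): e=[5,2,29] → #
    (7,0)@(15, 1): e=[11,-10,35] → ·
    (1,1)@(3, 3): e=[3,30,3] → #
    (2,1)@(5, 3): e=[9,18,9] → #
    (3,1)@(7, 3): e=[15,6,15] → #
    (4,1)@(9, 3): e=[21,-6,21] → ·
    (6,1)@(13, 3): e=[33,-30,33] → ·
    (0,2)@(1, 5): e=[25,10,1] → #
    (1,2)@(3, 5): e=[31,-2,7] → ·
    (2,2)@(5, 5): e=[37,-14,13] → ·
    (3,2)@(7, 5): e=[43,-26,19] → ·
    (0,3)@(1, 7): e=[53,-22,5] → ·
  covered (5 px):
    · · · · · · # · · · · ·
    · # # # · · · · · · · ·
    # · · · · · · · · · · ·
    · · · · · · · · · · · ·
    · · · · · · · · · · · ·
    · · · · · · · · · · · ·
T1:
  2·area = 36
  edge (16, 0)→(14, 3): d=(-2,3) right/bottom  bias=-1
  edge (14, 3)→(0, 6): d=(-14,3) right/bottom  bias=-1
  edge (0, 6)→(16, 0): d=(16,-6) top-left  bias=+0
    (7,0)@(15, 1): e=[1,25,10] → #
    (8,0)@(17, 1): e=[-5,19,22] → ·
    (4,1)@(9, 3): e=[15,15,6] → #
    (5,1)@(11, 3): e=[9,9,18] → #
    (6,1)@(13, 3): e=[3,3,30] → #
    (7,1)@(15, 3): e=[-3,-3,42] → ·
    (1,2)@(3, 5): e=[29,5,2] → #
    (2,2)@(5, 5): e=[23,-1,14] → ·
    (4,2)@(9, 5): e=[11,-13,38] → ·
    (5,2)@(11, 5): e=[5,-19,50] → ·
    (6,2)@(13, 5): e=[-1,-25,62] → ·
    (1,3)@(3, 7): e=[25,-23,34] → ·
  covered (5 px):
    · · · · · · · # · · · ·
    · · · · # # # · · · · ·
    · # · · · · · · · · · ·
    · · · · · · · · · · · ·
    · · · · · · · · · · · ·
    · · · · · · · · · · · ·
T2:
  2·area = 12  (B↔C swapped to make it positive)
  edge (18, 12)→(12, 12): d=(-6,0) right/bottom  bias=-1
  edge (12, 12)→(2, 10): d=(-10,-2) top-left  bias=+0
  edge (2, 10)→(18, 12): d=(16,2) right/bottom  bias=-1
    (3,5)@(7, 11): e=[6,0,6] → #  [on edge]
    (4,5)@(9, 11): e=[6,4,2] → #
    (5,5)@(11, 11): e=[6,8,-2] → ·
  covered (2 px):
    · · · · · · · · · · · ·
    · · · · · · · · · · · ·
    · · · · · · · · · · · ·
    · · · · · · · · · · · ·
    · · · · · · · · · · · ·
    · · · # # · · · · · · ·

Z-buffer (winner per pixel, '.' = empty):
  . . . . . . 0 1 . . . .
  . 0 0 0 1 1 1 . . . . .
  0 1 . . . . . . . . . .
  . . . . . . . . . . . .
  . . . . . . . . . . . .
  . . . 2 2 . . . . . . .

Final: 1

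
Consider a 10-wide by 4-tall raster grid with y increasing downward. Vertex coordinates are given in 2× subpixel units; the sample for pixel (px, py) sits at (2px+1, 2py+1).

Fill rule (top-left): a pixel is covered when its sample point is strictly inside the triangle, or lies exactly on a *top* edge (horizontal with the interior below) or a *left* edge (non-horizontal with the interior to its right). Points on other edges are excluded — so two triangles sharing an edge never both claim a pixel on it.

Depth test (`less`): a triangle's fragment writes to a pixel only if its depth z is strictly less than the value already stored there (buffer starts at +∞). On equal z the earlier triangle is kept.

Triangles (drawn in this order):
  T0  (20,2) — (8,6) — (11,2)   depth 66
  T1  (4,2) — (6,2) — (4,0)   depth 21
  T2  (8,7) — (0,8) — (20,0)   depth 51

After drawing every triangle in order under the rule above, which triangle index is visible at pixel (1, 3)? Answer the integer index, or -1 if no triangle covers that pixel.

T0:
  2·area = 36
  edge (20, 2)→(8, 6): d=(-12,4) right/bottom  bias=-1
  edge (8, 6)→(11, 2): d=(3,-4) top-left  bias=+0
  edge (11, 2)→(20, 2): d=(9,0) top-left  bias=+0
    (5,1)@(11, 3): e=[24,3,9] → #
    (6,1)@(13, 3): e=[16,11,9] → #
    (7,1)@(15, 3): e=[8,19,9] → #
    (8,1)@(17, 3): e=[0,27,9] → ·  [on edge]
    (4,2)@(9, 5): e=[8,1,27] → #
    (5,2)@(11, 5): e=[0,9,27] → ·  [on edge]
    (6,2)@(13, 5): e=[-8,17,27] → ·
    (7,2)@(15, 5): e=[-16,25,27] → ·
    (2,3)@(5, 7): e=[0,-9,45] → ·  [on edge]
    (4,3)@(9, 7): e=[-16,7,45] → ·
  covered (4 px):
    · · · · · · · · · ·
    · · · · · # # # · ·
    · · · · # · · · · ·
    · · · · · · · · · ·
T1:
  2·area = 4  (B↔C swapped to make it positive)
  edge (4, 2)→(4, 0): d=(0,-2) top-left  bias=+0
  edge (4, 0)→(6, 2): d=(2,2) right/bottom  bias=-1
  edge (6, 2)→(4, 2): d=(-2,0) right/bottom  bias=-1
    (2,0)@(5, 1): e=[2,0,2] → ·  [on edge]
    (3,1)@(7, 3): e=[6,0,-2] → ·  [on edge]
    (4,2)@(9, 5): e=[10,0,-6] → ·  [on edge]
    (5,3)@(11, 7): e=[14,0,-10] → ·  [on edge]
  covered (0 px):
    · · · · · · · · · ·
    · · · · · · · · · ·
    · · · · · · · · · ·
    · · · · · · · · · ·
T2:
  2·area = 44
  edge (8, 7)→(0, 8): d=(-8,1) right/bottom  bias=-1
  edge (0, 8)→(20, 0): d=(20,-8) top-left  bias=+0
  edge (20, 0)→(8, 7): d=(-12,7) right/bottom  bias=-1
    (6,1)@(13, 3): e=[27,4,13] → #
    (7,1)@(15, 3): e=[25,20,-1] → ·
    (4,2)@(9, 5): e=[15,12,17] → #
    (5,2)@(11, 5): e=[13,28,3] → #
    (6,2)@(13, 5): e=[11,44,-11] → ·
    (1,3)@(3, 7): e=[5,4,35] → #
    (2,3)@(5, 7): e=[3,20,21] → #
    (3,3)@(7, 7): e=[1,36,7] → #
    (4,3)@(9, 7): e=[-1,52,-7] → ·
    (5,3)@(11, 7): e=[-3,68,-21] → ·
  covered (6 px):
    · · · · · · · · · ·
    · · · · · · # · · ·
    · · · · # # · · · ·
    · # # # · · · · · ·

Z-buffer (winner per pixel, '.' = empty):
  . . . . . . . . . .
  . . . . . 0 2 0 . .
  . . . . 2 2 . . . .
  . 2 2 2 . . . . . .

Answer: 2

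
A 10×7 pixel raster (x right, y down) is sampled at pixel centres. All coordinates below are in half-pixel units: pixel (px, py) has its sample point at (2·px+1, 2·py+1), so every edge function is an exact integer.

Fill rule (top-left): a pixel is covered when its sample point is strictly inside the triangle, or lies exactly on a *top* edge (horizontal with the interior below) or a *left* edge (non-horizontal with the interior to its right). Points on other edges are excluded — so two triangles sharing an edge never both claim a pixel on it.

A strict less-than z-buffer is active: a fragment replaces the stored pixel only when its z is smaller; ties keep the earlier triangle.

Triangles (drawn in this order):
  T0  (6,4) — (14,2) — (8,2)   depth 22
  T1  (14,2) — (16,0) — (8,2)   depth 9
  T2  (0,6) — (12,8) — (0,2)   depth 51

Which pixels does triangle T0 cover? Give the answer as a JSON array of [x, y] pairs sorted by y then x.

T0:
  2·area = 12  (B↔C swapped to make it positive)
  edge (6, 4)→(8, 2): d=(2,-2) top-left  bias=+0
  edge (8, 2)→(14, 2): d=(6,0) top-left  bias=+0
  edge (14, 2)→(6, 4): d=(-8,2) right/bottom  bias=-1
    (4,0)@(9, 1): e=[0,-6,18] → ·  [on edge]
    (3,1)@(7, 3): e=[0,6,6] → █  [on edge]
    (4,1)@(9, 3): e=[4,6,2] → █
    (5,1)@(11, 3): e=[8,6,-2] → ·
    (2,2)@(5, 5): e=[0,18,-6] → ·  [on edge]
    (3,2)@(7, 5): e=[4,18,-10] → ·
    (4,2)@(9, 5): e=[8,18,-14] → ·
    (1,3)@(3, 7): e=[0,30,-18] → ·  [on edge]
    (0,4)@(1, 9): e=[0,42,-30] → ·  [on edge]
  covered (2 px):
    · · · · · · · · · ·
    · · · █ █ · · · · ·
    · · · · · · · · · ·
    · · · · · · · · · ·
    · · · · · · · · · ·
    · · · · · · · · · ·
    · · · · · · · · · ·
T1:
  2·area = 12  (B↔C swapped to make it positive)
  edge (14, 2)→(8, 2): d=(-6,0) right/bottom  bias=-1
  edge (8, 2)→(16, 0): d=(8,-2) top-left  bias=+0
  edge (16, 0)→(14, 2): d=(-2,2) right/bottom  bias=-1
    (6,0)@(13, 1): e=[6,2,4] → █
    (7,0)@(15, 1): e=[6,6,0] → ·  [on edge]
    (6,1)@(13, 3): e=[-6,18,0] → ·  [on edge]
    (5,2)@(11, 5): e=[-18,30,0] → ·  [on edge]
    (4,3)@(9, 7): e=[-30,42,0] → ·  [on edge]
    (3,4)@(7, 9): e=[-42,54,0] → ·  [on edge]
    (2,5)@(5, 11): e=[-54,66,0] → ·  [on edge]
    (1,6)@(3, 13): e=[-66,78,0] → ·  [on edge]
  covered (1 px):
    · · · · · · █ · · ·
    · · · · · · · · · ·
    · · · · · · · · · ·
    · · · · · · · · · ·
    · · · · · · · · · ·
    · · · · · · · · · ·
    · · · · · · · · · ·
T2:
  2·area = 48  (B↔C swapped to make it positive)
  edge (0, 6)→(0, 2): d=(0,-4) top-left  bias=+0
  edge (0, 2)→(12, 8): d=(12,6) right/bottom  bias=-1
  edge (12, 8)→(0, 6): d=(-12,-2) top-left  bias=+0
    (0,1)@(1, 3): e=[4,6,38] → █
    (1,1)@(3, 3): e=[12,-6,42] → ·
    (0,2)@(1, 5): e=[4,30,14] → █
    (1,2)@(3, 5): e=[12,18,18] → █
    (2,2)@(5, 5): e=[20,6,22] → █
    (3,2)@(7, 5): e=[28,-6,26] → ·
    (0,3)@(1, 7): e=[4,54,-10] → ·
    (1,3)@(3, 7): e=[12,42,-6] → ·
    (2,3)@(5, 7): e=[20,30,-2] → ·
    (3,3)@(7, 7): e=[28,18,2] → █
    (4,3)@(9, 7): e=[36,6,6] → █
    (5,3)@(11, 7): e=[44,-6,10] → ·
  covered (6 px):
    · · · · · · · · · ·
    █ · · · · · · · · ·
    █ █ █ · · · · · · ·
    · · · █ █ · · · · ·
    · · · · · · · · · ·
    · · · · · · · · · ·
    · · · · · · · · · ·

Result: [[3,1],[4,1]]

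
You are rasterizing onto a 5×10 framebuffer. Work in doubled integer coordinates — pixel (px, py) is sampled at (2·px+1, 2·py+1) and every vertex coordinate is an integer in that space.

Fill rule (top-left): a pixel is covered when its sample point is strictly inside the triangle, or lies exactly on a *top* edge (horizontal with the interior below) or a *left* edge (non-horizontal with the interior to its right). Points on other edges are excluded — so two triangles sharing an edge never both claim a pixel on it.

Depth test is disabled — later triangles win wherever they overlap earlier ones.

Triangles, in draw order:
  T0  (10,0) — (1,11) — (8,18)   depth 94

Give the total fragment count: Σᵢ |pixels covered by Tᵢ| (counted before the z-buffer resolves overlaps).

T0:
  2·area = 140  (B↔C swapped to make it positive)
  edge (10, 0)→(8, 18): d=(-2,18) right/bottom  bias=-1
  edge (8, 18)→(1, 11): d=(-7,-7) top-left  bias=+0
  edge (1, 11)→(10, 0): d=(9,-11) top-left  bias=+0
    (4,1)@(9, 3): e=[12,112,16] → █
    (3,2)@(7, 5): e=[44,84,12] → █
    (2,3)@(5, 7): e=[76,56,8] → █
    (1,4)@(3, 9): e=[108,28,4] → █
    (4,4)@(9, 9): e=[0,70,70] → ·  [on edge]
    (0,5)@(1, 11): e=[140,0,0] → █  [on edge]
    (4,5)@(9, 11): e=[-4,56,88] → ·
    (0,6)@(1, 13): e=[136,-14,18] → ·
    (1,6)@(3, 13): e=[100,0,40] → █  [on edge]
    (4,6)@(9, 13): e=[-8,42,106] → ·
    (1,7)@(3, 15): e=[96,-14,58] → ·
    (2,7)@(5, 15): e=[60,0,80] → █  [on edge]
    (3,8)@(7, 17): e=[20,0,120] → █  [on edge]
    (4,9)@(9, 19): e=[-20,0,160] → ·  [on edge]
  covered (19 px):
    · · · · ·
    · · · · █
    · · · █ █
    · · █ █ █
    · █ █ █ ·
    █ █ █ █ ·
    · █ █ █ ·
    · · █ █ ·
    · · · █ ·
    · · · · ·

Result: 19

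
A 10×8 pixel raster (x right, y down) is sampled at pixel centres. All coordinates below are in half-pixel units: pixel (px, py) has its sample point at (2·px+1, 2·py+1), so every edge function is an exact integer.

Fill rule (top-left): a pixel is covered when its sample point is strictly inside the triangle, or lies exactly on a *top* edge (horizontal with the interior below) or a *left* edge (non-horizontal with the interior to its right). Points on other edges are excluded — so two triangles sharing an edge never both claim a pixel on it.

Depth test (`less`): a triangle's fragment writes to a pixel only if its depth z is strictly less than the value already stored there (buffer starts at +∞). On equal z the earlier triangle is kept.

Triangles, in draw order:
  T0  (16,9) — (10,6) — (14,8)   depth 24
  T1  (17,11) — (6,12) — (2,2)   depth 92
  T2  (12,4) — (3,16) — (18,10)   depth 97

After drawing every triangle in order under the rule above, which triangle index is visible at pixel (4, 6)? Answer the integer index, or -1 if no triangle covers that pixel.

T0:
  degenerate (2·area = 0) — covers nothing
T1:
  2·area = 114
  edge (17, 11)→(6, 12): d=(-11,1) right/bottom  bias=-1
  edge (6, 12)→(2, 2): d=(-4,-10) top-left  bias=+0
  edge (2, 2)→(17, 11): d=(15,9) right/bottom  bias=-1
    (1,1)@(3, 3): e=[102,6,6] → █
    (2,1)@(5, 3): e=[100,26,-12] → ·
    (1,2)@(3, 5): e=[80,-2,36] → ·
    (2,2)@(5, 5): e=[78,18,18] → █
    (3,2)@(7, 5): e=[76,38,0] → ·  [on edge]
    (2,3)@(5, 7): e=[56,10,48] → █
    (3,3)@(7, 7): e=[54,30,30] → █
    (4,3)@(9, 7): e=[52,50,12] → █
    (5,3)@(11, 7): e=[50,70,-6] → ·
    (2,4)@(5, 9): e=[34,2,78] → █
    (5,4)@(11, 9): e=[28,62,24] → █
    (6,4)@(13, 9): e=[26,82,6] → █
    (8,5)@(17, 11): e=[0,114,0] → ·  [on edge]
  covered (15 px):
    · · · · · · · · · ·
    · █ · · · · · · · ·
    · · █ · · · · · · ·
    · · █ █ █ · · · · ·
    · · █ █ █ █ █ · · ·
    · · · █ █ █ █ █ · ·
    · · · · · · · · · ·
    · · · · · · · · · ·
T2:
  2·area = 126  (B↔C swapped to make it positive)
  edge (12, 4)→(18, 10): d=(6,6) right/bottom  bias=-1
  edge (18, 10)→(3, 16): d=(-15,6) right/bottom  bias=-1
  edge (3, 16)→(12, 4): d=(9,-12) top-left  bias=+0
    (4,0)@(9, 1): e=[0,189,-63] → ·  [on edge]
    (5,1)@(11, 3): e=[0,147,-21] → ·  [on edge]
    (6,2)@(13, 5): e=[0,105,21] → ·  [on edge]
    (5,3)@(11, 7): e=[24,87,15] → █
    (6,3)@(13, 7): e=[12,75,39] → █
    (7,3)@(15, 7): e=[0,63,63] → ·  [on edge]
    (4,4)@(9, 9): e=[48,69,9] → █
    (7,4)@(15, 9): e=[12,33,81] → █
    (8,4)@(17, 9): e=[0,21,105] → ·  [on edge]
    (3,5)@(7, 11): e=[72,51,3] → █
    (8,5)@(17, 11): e=[12,-9,123] → ·
    (9,5)@(19, 11): e=[0,-21,147] → ·  [on edge]
  covered (14 px):
    · · · · · · · · · ·
    · · · · · · · · · ·
    · · · · · · · · · ·
    · · · · · █ █ · · ·
    · · · · █ █ █ █ · ·
    · · · █ █ █ █ █ · ·
    · · · █ █ · · · · ·
    · · █ · · · · · · ·

Z-buffer (winner per pixel, '.' = empty):
  . . . . . . . . . .
  . 1 . . . . . . . .
  . . 1 . . . . . . .
  . . 1 1 1 2 2 . . .
  . . 1 1 1 1 1 2 . .
  . . . 1 1 1 1 1 . .
  . . . 2 2 . . . . .
  . . 2 . . . . . . .

Final: 2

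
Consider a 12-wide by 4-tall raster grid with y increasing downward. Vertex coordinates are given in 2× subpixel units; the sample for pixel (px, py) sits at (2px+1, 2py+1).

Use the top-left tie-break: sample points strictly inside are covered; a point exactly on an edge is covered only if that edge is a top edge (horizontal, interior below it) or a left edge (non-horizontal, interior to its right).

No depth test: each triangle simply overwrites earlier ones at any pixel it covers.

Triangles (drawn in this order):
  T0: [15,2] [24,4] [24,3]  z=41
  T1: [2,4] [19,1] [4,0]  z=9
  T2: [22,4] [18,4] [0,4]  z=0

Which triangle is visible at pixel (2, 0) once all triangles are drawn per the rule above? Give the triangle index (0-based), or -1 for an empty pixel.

T0:
  2·area = 9  (B↔C swapped to make it positive)
  edge (15, 2)→(24, 3): d=(9,1) right/bottom  bias=-1
  edge (24, 3)→(24, 4): d=(0,1) right/bottom  bias=-1
  edge (24, 4)→(15, 2): d=(-9,-2) top-left  bias=+0
    (10,1)@(21, 3): e=[3,3,3] → X
    (11,1)@(23, 3): e=[1,1,7] → X
    (10,2)@(21, 5): e=[21,3,-15] → .
    (11,2)@(23, 5): e=[19,1,-11] → .
  covered (2 px):
    . . . . . . . . . . . .
    . . . . . . . . . . X X
    . . . . . . . . . . . .
    . . . . . . . . . . . .
T1:
  2·area = 62  (B↔C swapped to make it positive)
  edge (2, 4)→(4, 0): d=(2,-4) top-left  bias=+0
  edge (4, 0)→(19, 1): d=(15,1) right/bottom  bias=-1
  edge (19, 1)→(2, 4): d=(-17,3) right/bottom  bias=-1
    (2,0)@(5, 1): e=[6,14,42] → X
    (3,0)@(7, 1): e=[14,12,36] → X
    (4,0)@(9, 1): e=[22,10,30] → X
    (5,0)@(11, 1): e=[30,8,24] → X
    (6,0)@(13, 1): e=[38,6,18] → X
    (7,0)@(15, 1): e=[46,4,12] → X
    (8,0)@(17, 1): e=[54,2,6] → X
    (9,0)@(19, 1): e=[62,0,0] → .  [on edge]
    (1,1)@(3, 3): e=[2,46,14] → X
    (4,1)@(9, 3): e=[26,40,-4] → .
    (5,1)@(11, 3): e=[34,38,-10] → .
    (6,1)@(13, 3): e=[42,36,-16] → .
  covered (10 px):
    . . X X X X X X X . . .
    . X X X . . . . . . . .
    . . . . . . . . . . . .
    . . . . . . . . . . . .
T2:
  degenerate (2·area = 0) — covers nothing

Z-buffer (winner per pixel, '.' = empty):
  . . 1 1 1 1 1 1 1 . . .
  . 1 1 1 . . . . . . 0 0
  . . . . . . . . . . . .
  . . . . . . . . . . . .

Final: 1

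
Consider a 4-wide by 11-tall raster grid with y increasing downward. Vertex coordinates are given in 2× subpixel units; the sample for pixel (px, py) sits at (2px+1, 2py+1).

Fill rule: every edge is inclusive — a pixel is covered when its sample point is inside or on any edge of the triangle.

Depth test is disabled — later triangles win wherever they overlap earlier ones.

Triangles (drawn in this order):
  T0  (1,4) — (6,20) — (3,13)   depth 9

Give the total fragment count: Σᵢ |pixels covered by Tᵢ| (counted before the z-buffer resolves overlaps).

T0:
  2·area = 13
  edge (1, 4)→(6, 20): d=(5,16) inclusive
  edge (6, 20)→(3, 13): d=(-3,-7) inclusive
  edge (3, 13)→(1, 4): d=(-2,-9) inclusive
    (1,5)@(3, 11): e=[3,6,4] → █
    (2,5)@(5, 11): e=[-29,20,22] → ·
    (1,6)@(3, 13): e=[13,0,0] → █  [on edge]
    (2,6)@(5, 13): e=[-19,14,18] → ·
    (1,7)@(3, 15): e=[23,-6,-4] → ·
    (2,8)@(5, 17): e=[1,2,10] → █
    (3,8)@(7, 17): e=[-31,16,28] → ·
    (2,9)@(5, 19): e=[11,-4,6] → ·
  covered (3 px):
    · · · ·
    · · · ·
    · · · ·
    · · · ·
    · · · ·
    · █ · ·
    · █ · ·
    · · · ·
    · · █ ·
    · · · ·
    · · · ·

Final: 3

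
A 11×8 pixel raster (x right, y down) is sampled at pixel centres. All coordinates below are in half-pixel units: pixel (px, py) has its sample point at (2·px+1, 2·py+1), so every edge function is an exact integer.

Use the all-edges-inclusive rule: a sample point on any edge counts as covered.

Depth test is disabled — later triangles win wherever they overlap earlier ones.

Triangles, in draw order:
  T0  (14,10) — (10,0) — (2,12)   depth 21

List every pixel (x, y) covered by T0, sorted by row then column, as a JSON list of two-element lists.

T0:
  2·area = 128  (B↔C swapped to make it positive)
  edge (14, 10)→(2, 12): d=(-12,2) inclusive
  edge (2, 12)→(10, 0): d=(8,-12) inclusive
  edge (10, 0)→(14, 10): d=(4,10) inclusive
    (4,1)@(9, 3): e=[94,12,22] → █
    (5,1)@(11, 3): e=[90,36,2] → █
    (6,1)@(13, 3): e=[86,60,-18] → ·
    (3,2)@(7, 5): e=[74,4,50] → █
    (6,2)@(13, 5): e=[62,76,-10] → ·
    (3,3)@(7, 7): e=[50,20,58] → █
    (6,3)@(13, 7): e=[38,92,-2] → ·
    (2,4)@(5, 9): e=[30,12,86] → █
    (6,4)@(13, 9): e=[14,108,6] → █
    (7,4)@(15, 9): e=[10,132,-14] → ·
    (1,5)@(3, 11): e=[10,4,114] → █
    (4,5)@(9, 11): e=[-2,76,54] → ·
  covered (16 px):
    · · · · · · · · · · ·
    · · · · █ █ · · · · ·
    · · · █ █ █ · · · · ·
    · · · █ █ █ · · · · ·
    · · █ █ █ █ █ · · · ·
    · █ █ █ · · · · · · ·
    · · · · · · · · · · ·
    · · · · · · · · · · ·

Result: [[4,1],[5,1],[3,2],[4,2],[5,2],[3,3],[4,3],[5,3],[2,4],[3,4],[4,4],[5,4],[6,4],[1,5],[2,5],[3,5]]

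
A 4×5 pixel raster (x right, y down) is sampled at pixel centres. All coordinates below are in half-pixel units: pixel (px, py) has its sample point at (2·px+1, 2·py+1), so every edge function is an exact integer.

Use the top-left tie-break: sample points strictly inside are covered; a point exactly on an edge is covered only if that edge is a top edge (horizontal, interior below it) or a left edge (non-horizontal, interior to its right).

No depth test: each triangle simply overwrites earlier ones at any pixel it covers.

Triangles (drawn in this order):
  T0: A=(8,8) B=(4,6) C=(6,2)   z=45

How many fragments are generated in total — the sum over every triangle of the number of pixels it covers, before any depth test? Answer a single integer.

T0:
  2·area = 20
  edge (8, 8)→(4, 6): d=(-4,-2) top-left  bias=+0
  edge (4, 6)→(6, 2): d=(2,-4) top-left  bias=+0
  edge (6, 2)→(8, 8): d=(2,6) right/bottom  bias=-1
    (2,2)@(5, 5): e=[6,2,12] → █
    (3,2)@(7, 5): e=[10,10,0] → ·  [on edge]
    (2,3)@(5, 7): e=[-2,6,16] → ·
    (3,3)@(7, 7): e=[2,14,4] → █
    (3,4)@(7, 9): e=[-6,18,8] → ·
  covered (2 px):
    · · · ·
    · · · ·
    · · █ ·
    · · · █
    · · · ·

Result: 2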